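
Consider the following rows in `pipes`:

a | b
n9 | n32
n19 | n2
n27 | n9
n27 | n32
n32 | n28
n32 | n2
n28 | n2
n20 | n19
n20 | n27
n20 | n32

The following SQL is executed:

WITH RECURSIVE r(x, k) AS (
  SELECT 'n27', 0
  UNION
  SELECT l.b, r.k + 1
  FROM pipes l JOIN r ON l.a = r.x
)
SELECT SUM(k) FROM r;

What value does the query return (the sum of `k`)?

18

Base: (n27, k=0).
Iteration 1: edges from {n27} -> (n32, k=1), (n9, k=1).
Iteration 2: edges from {n32,n9} -> (n2, k=2), (n28, k=2), (n32, k=2).
Iteration 3: edges from {n2,n28,n32} -> (n2, k=3), (n28, k=3). [UNION drops 1 duplicate row(s)]
Iteration 4: edges from {n2,n28} -> (n2, k=4).
Iteration 5: no outgoing edges from {n2}; recursion stops.
SUM(k) = 0 + 1 + 1 + 2 + 2 + 2 + 3 + 3 + 4 = 18.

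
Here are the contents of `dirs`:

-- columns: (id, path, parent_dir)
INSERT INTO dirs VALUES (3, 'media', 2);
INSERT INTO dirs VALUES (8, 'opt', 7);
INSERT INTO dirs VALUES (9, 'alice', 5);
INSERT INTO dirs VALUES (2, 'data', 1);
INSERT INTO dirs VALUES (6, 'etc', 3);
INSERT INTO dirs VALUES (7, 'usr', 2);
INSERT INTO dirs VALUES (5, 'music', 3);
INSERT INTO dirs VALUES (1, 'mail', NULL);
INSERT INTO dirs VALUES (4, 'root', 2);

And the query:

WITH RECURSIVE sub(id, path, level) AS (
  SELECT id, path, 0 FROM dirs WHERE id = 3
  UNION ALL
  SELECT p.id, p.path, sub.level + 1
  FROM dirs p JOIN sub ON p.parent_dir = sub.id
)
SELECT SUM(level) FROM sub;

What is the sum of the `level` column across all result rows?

4

Base: id=3 (media) at level 0.
Iteration 1: rows with parent_dir in {3} -> music (id 5, level 1), etc (id 6, level 1).
Iteration 2: rows with parent_dir in {5,6} -> alice (id 9, level 2).
Iteration 3: no rows with parent_dir in {9}; recursion stops.
SUM(level) = 0 + 1 + 1 + 2 = 4.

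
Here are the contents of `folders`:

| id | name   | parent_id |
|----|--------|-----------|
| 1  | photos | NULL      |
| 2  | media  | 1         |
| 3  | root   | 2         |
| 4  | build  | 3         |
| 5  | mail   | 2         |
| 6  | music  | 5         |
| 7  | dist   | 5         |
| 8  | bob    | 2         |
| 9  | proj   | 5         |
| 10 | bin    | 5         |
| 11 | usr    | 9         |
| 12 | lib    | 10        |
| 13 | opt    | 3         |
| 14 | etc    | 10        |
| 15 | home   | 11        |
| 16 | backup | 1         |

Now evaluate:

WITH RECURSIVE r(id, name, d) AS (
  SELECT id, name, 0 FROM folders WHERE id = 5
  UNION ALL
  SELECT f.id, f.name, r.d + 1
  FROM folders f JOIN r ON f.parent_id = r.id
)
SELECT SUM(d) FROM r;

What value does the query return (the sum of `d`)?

13

Base: id=5 (mail) at d 0.
Iteration 1: rows with parent_id in {5} -> music (id 6, d 1), dist (id 7, d 1), proj (id 9, d 1), bin (id 10, d 1).
Iteration 2: rows with parent_id in {6,7,9,10} -> usr (id 11, d 2), lib (id 12, d 2), etc (id 14, d 2).
Iteration 3: rows with parent_id in {11,12,14} -> home (id 15, d 3).
Iteration 4: no rows with parent_id in {15}; recursion stops.
SUM(d) = 0 + 1 + 1 + 1 + 1 + 2 + 2 + 2 + 3 = 13.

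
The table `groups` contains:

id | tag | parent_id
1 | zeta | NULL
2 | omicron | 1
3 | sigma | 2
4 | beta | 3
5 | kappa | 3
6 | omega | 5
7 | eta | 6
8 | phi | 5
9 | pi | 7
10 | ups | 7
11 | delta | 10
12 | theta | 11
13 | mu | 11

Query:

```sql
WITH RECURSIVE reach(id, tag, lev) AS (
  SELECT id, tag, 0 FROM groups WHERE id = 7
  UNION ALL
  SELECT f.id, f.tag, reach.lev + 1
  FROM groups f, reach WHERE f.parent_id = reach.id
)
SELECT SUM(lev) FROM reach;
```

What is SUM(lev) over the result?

10

Base: id=7 (eta) at lev 0.
Iteration 1: rows with parent_id in {7} -> pi (id 9, lev 1), ups (id 10, lev 1).
Iteration 2: rows with parent_id in {9,10} -> delta (id 11, lev 2).
Iteration 3: rows with parent_id in {11} -> theta (id 12, lev 3), mu (id 13, lev 3).
Iteration 4: no rows with parent_id in {12,13}; recursion stops.
SUM(lev) = 0 + 1 + 1 + 2 + 3 + 3 = 10.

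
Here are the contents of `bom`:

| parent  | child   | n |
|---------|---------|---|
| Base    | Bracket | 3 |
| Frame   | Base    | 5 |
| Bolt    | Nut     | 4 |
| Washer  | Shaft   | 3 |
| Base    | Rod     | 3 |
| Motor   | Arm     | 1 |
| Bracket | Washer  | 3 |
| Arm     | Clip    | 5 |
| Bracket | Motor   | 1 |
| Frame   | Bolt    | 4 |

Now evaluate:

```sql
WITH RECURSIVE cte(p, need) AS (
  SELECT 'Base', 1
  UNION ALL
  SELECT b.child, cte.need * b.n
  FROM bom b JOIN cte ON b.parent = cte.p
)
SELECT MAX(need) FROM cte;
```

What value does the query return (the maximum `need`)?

Base: (Base, need=1).
Iteration 1: components of {Base} -> Bracket = 1*3 = 3, Rod = 1*3 = 3.
Iteration 2: components of {Bracket,Rod} -> Motor = 3*1 = 3, Washer = 3*3 = 9.
Iteration 3: components of {Motor,Washer} -> Arm = 3*1 = 3, Shaft = 9*3 = 27.
Iteration 4: components of {Arm,Shaft} -> Clip = 3*5 = 15.
Iteration 5: no further components; recursion stops.
need values: 1, 3, 3, 9, 3, 27, 3, 15; the maximum is 27.

27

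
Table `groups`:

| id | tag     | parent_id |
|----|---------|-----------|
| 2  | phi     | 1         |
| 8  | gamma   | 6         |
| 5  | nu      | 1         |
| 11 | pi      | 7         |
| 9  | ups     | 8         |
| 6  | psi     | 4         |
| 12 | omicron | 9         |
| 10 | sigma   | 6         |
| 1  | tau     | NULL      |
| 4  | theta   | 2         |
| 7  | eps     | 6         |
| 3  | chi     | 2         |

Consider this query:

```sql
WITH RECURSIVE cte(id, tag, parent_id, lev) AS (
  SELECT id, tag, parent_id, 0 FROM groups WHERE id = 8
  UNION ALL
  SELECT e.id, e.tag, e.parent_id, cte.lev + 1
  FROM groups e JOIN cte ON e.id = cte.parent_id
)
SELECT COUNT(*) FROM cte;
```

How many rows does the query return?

Base: id=8 (gamma), parent_id=6, lev 0.
Iteration 1: join on id=6 -> psi (id 6, parent_id=4, lev 1).
Iteration 2: join on id=4 -> theta (id 4, parent_id=2, lev 2).
Iteration 3: join on id=2 -> phi (id 2, parent_id=1, lev 3).
Iteration 4: join on id=1 -> tau (id 1, parent_id=NULL, lev 4).
Iteration 5: parent_id is NULL; no match; recursion stops.
Total rows emitted: 5.

5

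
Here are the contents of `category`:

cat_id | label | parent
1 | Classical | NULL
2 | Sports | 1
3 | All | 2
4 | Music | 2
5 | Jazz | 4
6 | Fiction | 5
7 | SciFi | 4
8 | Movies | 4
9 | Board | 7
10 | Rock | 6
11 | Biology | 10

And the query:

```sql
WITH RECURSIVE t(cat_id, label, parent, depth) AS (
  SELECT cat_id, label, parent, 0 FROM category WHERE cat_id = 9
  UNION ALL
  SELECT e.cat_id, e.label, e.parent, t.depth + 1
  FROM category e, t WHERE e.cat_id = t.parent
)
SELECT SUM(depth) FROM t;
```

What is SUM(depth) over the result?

Base: cat_id=9 (Board), parent=7, depth 0.
Iteration 1: join on cat_id=7 -> SciFi (id 7, parent=4, depth 1).
Iteration 2: join on cat_id=4 -> Music (id 4, parent=2, depth 2).
Iteration 3: join on cat_id=2 -> Sports (id 2, parent=1, depth 3).
Iteration 4: join on cat_id=1 -> Classical (id 1, parent=NULL, depth 4).
Iteration 5: parent is NULL; no match; recursion stops.
SUM(depth) = 0 + 1 + 2 + 3 + 4 = 10.

10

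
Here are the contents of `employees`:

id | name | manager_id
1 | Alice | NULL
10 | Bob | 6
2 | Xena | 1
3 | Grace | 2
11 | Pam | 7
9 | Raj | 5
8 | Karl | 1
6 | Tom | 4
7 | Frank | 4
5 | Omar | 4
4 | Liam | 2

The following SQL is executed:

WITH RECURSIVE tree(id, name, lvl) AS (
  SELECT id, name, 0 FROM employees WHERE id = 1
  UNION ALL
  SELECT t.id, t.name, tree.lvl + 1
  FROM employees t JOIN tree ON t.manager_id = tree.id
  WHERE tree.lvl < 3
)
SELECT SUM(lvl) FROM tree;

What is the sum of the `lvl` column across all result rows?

15

Base: id=1 (Alice) at lvl 0.
Iteration 1: rows with manager_id in {1} -> Xena (id 2, lvl 1), Karl (id 8, lvl 1).
Iteration 2: rows with manager_id in {2,8} -> Grace (id 3, lvl 2), Liam (id 4, lvl 2).
Iteration 3: rows with manager_id in {3,4} -> Omar (id 5, lvl 3), Tom (id 6, lvl 3), Frank (id 7, lvl 3).
Iteration 4: lvl < 3 fails for all current rows; recursion stops.
SUM(lvl) = 0 + 1 + 1 + 2 + 2 + 3 + 3 + 3 = 15.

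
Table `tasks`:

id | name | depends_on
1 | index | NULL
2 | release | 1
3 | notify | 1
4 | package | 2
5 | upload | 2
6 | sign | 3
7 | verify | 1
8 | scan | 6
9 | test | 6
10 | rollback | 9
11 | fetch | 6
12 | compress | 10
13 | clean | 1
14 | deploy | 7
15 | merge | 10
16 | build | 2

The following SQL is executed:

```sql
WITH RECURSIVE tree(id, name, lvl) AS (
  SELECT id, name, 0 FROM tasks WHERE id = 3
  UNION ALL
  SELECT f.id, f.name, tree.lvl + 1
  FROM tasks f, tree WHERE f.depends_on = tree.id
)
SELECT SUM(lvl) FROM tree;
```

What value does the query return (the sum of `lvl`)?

18

Base: id=3 (notify) at lvl 0.
Iteration 1: rows with depends_on in {3} -> sign (id 6, lvl 1).
Iteration 2: rows with depends_on in {6} -> scan (id 8, lvl 2), test (id 9, lvl 2), fetch (id 11, lvl 2).
Iteration 3: rows with depends_on in {8,9,11} -> rollback (id 10, lvl 3).
Iteration 4: rows with depends_on in {10} -> compress (id 12, lvl 4), merge (id 15, lvl 4).
Iteration 5: no rows with depends_on in {12,15}; recursion stops.
SUM(lvl) = 0 + 1 + 2 + 2 + 2 + 3 + 4 + 4 = 18.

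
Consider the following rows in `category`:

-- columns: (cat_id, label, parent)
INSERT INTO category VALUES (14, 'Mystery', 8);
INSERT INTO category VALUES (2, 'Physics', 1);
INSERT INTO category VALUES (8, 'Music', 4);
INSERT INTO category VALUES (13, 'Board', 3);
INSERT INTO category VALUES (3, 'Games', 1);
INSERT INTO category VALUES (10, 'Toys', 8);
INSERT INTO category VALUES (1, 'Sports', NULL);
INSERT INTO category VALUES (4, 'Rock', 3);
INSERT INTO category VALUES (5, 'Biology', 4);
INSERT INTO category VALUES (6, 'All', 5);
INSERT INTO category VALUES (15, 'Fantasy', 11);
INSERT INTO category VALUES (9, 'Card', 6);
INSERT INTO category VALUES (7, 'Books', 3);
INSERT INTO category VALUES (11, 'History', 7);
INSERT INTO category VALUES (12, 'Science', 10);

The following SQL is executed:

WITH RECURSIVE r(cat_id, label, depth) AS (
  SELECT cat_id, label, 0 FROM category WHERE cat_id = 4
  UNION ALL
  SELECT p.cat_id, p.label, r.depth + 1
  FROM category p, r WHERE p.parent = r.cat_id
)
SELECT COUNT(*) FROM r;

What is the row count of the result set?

8

Base: cat_id=4 (Rock) at depth 0.
Iteration 1: rows with parent in {4} -> Biology (id 5, depth 1), Music (id 8, depth 1).
Iteration 2: rows with parent in {5,8} -> All (id 6, depth 2), Toys (id 10, depth 2), Mystery (id 14, depth 2).
Iteration 3: rows with parent in {6,10,14} -> Card (id 9, depth 3), Science (id 12, depth 3).
Iteration 4: no rows with parent in {9,12}; recursion stops.
Total rows emitted: 8.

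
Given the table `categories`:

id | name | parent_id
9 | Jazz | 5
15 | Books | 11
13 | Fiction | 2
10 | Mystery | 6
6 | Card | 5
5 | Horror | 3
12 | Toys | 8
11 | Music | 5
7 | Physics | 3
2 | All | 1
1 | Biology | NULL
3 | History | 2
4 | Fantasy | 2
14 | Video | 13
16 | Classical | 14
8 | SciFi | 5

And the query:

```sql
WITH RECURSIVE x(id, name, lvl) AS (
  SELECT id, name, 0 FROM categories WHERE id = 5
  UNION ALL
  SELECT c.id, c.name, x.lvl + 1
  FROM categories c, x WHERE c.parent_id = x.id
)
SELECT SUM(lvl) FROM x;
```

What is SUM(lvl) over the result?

10

Base: id=5 (Horror) at lvl 0.
Iteration 1: rows with parent_id in {5} -> Card (id 6, lvl 1), SciFi (id 8, lvl 1), Jazz (id 9, lvl 1), Music (id 11, lvl 1).
Iteration 2: rows with parent_id in {6,8,9,11} -> Mystery (id 10, lvl 2), Toys (id 12, lvl 2), Books (id 15, lvl 2).
Iteration 3: no rows with parent_id in {10,12,15}; recursion stops.
SUM(lvl) = 0 + 1 + 1 + 1 + 1 + 2 + 2 + 2 = 10.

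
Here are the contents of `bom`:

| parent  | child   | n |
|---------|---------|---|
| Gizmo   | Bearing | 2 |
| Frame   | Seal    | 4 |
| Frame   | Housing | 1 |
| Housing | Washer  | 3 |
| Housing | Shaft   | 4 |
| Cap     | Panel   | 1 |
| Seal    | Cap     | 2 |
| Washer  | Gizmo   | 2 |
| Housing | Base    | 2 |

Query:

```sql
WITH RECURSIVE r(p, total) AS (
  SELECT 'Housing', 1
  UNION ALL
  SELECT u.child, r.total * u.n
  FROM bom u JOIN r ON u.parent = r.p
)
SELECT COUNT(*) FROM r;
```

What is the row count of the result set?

6

Base: (Housing, total=1).
Iteration 1: components of {Housing} -> Base = 1*2 = 2, Shaft = 1*4 = 4, Washer = 1*3 = 3.
Iteration 2: components of {Base,Shaft,Washer} -> Gizmo = 3*2 = 6.
Iteration 3: components of {Gizmo} -> Bearing = 6*2 = 12.
Iteration 4: no further components; recursion stops.
Total rows emitted: 6.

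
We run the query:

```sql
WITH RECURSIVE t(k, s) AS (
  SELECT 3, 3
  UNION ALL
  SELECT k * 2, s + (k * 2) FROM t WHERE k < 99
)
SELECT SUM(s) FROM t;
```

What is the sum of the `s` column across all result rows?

Base: k=3, s=3.
Iteration 1: 3 < 99 holds -> k = 3 * 2 = 6, s = 3 + 6 = 9.
Iteration 2: 6 < 99 holds -> k = 6 * 2 = 12, s = 9 + 12 = 21.
Iteration 3: 12 < 99 holds -> k = 12 * 2 = 24, s = 21 + 24 = 45.
Iteration 4: 24 < 99 holds -> k = 24 * 2 = 48, s = 45 + 48 = 93.
Iteration 5: 48 < 99 holds -> k = 48 * 2 = 96, s = 93 + 96 = 189.
Iteration 6: 96 < 99 holds -> k = 96 * 2 = 192, s = 189 + 192 = 381.
Iteration 7: 192 < 99 fails; recursion stops.
SUM(s) = 3 + 9 + 21 + 45 + 93 + 189 + 381 = 741.

741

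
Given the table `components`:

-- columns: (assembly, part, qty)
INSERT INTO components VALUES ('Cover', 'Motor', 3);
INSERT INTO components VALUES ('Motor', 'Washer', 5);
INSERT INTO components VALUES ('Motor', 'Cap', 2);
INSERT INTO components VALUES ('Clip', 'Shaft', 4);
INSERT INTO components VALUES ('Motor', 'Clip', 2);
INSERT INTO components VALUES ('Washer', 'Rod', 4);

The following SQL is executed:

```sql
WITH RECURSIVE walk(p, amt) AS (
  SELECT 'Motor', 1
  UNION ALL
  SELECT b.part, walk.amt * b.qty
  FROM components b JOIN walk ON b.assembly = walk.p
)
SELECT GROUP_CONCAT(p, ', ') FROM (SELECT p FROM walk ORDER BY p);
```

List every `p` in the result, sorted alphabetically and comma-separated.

Base: (Motor, amt=1).
Iteration 1: components of {Motor} -> Cap = 1*2 = 2, Clip = 1*2 = 2, Washer = 1*5 = 5.
Iteration 2: components of {Cap,Clip,Washer} -> Rod = 5*4 = 20, Shaft = 2*4 = 8.
Iteration 3: no further components; recursion stops.

Cap, Clip, Motor, Rod, Shaft, Washer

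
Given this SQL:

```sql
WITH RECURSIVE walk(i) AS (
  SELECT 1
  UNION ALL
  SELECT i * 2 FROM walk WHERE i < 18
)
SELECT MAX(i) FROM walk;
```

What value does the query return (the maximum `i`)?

Base: i=1.
Iteration 1: 1 < 18 holds -> i = 1 * 2 = 2.
Iteration 2: 2 < 18 holds -> i = 2 * 2 = 4.
Iteration 3: 4 < 18 holds -> i = 4 * 2 = 8.
Iteration 4: 8 < 18 holds -> i = 8 * 2 = 16.
Iteration 5: 16 < 18 holds -> i = 16 * 2 = 32.
Iteration 6: 32 < 18 fails; recursion stops.
i values: 1, 2, 4, 8, 16, 32; the maximum is 32.

32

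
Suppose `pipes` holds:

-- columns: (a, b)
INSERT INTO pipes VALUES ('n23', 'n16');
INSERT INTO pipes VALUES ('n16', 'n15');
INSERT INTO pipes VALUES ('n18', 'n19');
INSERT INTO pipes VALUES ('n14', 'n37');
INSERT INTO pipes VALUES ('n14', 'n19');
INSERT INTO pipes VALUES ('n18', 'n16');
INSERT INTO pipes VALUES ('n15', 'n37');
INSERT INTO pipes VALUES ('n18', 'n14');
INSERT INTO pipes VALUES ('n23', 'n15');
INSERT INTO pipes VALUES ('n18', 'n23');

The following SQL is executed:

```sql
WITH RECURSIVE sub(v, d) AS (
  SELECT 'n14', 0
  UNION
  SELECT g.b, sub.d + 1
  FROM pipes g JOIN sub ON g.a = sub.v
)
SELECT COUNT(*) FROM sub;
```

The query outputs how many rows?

Base: (n14, d=0).
Iteration 1: edges from {n14} -> (n19, d=1), (n37, d=1).
Iteration 2: no outgoing edges from {n19,n37}; recursion stops.
Total rows emitted: 3.

3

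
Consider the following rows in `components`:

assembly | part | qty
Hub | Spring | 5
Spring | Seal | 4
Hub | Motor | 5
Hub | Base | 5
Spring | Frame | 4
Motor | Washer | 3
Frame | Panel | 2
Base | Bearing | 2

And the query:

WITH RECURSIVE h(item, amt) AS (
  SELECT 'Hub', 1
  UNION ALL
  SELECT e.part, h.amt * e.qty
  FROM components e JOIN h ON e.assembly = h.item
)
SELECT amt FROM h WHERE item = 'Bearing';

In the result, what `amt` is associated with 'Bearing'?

10

Base: (Hub, amt=1).
Iteration 1: components of {Hub} -> Base = 1*5 = 5, Motor = 1*5 = 5, Spring = 1*5 = 5.
Iteration 2: components of {Base,Motor,Spring} -> Bearing = 5*2 = 10, Frame = 5*4 = 20, Seal = 5*4 = 20, Washer = 5*3 = 15.
Iteration 3: components of {Bearing,Frame,Seal,Washer} -> Panel = 20*2 = 40.
Iteration 4: no further components; recursion stops.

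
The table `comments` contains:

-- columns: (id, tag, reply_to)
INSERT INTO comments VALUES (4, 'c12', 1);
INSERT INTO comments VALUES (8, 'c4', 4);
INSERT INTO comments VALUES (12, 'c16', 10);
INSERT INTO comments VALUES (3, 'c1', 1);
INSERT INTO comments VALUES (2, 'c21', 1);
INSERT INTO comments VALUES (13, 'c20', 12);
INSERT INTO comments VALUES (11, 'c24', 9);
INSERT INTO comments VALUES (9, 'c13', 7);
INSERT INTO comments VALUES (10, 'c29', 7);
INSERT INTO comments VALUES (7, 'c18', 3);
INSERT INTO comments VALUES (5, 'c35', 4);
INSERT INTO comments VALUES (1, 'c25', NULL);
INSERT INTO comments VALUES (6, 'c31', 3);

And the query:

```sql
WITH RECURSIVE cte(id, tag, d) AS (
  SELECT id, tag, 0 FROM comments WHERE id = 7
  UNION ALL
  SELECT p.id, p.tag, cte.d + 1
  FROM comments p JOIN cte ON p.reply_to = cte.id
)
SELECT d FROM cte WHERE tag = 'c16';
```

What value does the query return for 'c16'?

Base: id=7 (c18) at d 0.
Iteration 1: rows with reply_to in {7} -> c13 (id 9, d 1), c29 (id 10, d 1).
Iteration 2: rows with reply_to in {9,10} -> c24 (id 11, d 2), c16 (id 12, d 2).
Iteration 3: rows with reply_to in {11,12} -> c20 (id 13, d 3).
Iteration 4: no rows with reply_to in {13}; recursion stops.

2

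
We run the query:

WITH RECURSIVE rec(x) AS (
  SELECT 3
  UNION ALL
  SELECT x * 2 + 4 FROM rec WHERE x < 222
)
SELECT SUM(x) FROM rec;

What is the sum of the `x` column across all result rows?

861

Base: x=3.
Iteration 1: 3 < 222 holds -> x = 3 * 2 + 4 = 10.
Iteration 2: 10 < 222 holds -> x = 10 * 2 + 4 = 24.
Iteration 3: 24 < 222 holds -> x = 24 * 2 + 4 = 52.
Iteration 4: 52 < 222 holds -> x = 52 * 2 + 4 = 108.
Iteration 5: 108 < 222 holds -> x = 108 * 2 + 4 = 220.
Iteration 6: 220 < 222 holds -> x = 220 * 2 + 4 = 444.
Iteration 7: 444 < 222 fails; recursion stops.
SUM(x) = 3 + 10 + 24 + 52 + 108 + 220 + 444 = 861.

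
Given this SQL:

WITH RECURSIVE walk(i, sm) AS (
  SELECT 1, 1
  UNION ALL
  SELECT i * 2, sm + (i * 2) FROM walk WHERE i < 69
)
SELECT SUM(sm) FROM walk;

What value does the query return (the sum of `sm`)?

Base: i=1, sm=1.
Iteration 1: 1 < 69 holds -> i = 1 * 2 = 2, sm = 1 + 2 = 3.
Iteration 2: 2 < 69 holds -> i = 2 * 2 = 4, sm = 3 + 4 = 7.
Iteration 3: 4 < 69 holds -> i = 4 * 2 = 8, sm = 7 + 8 = 15.
Iteration 4: 8 < 69 holds -> i = 8 * 2 = 16, sm = 15 + 16 = 31.
Iteration 5: 16 < 69 holds -> i = 16 * 2 = 32, sm = 31 + 32 = 63.
Iteration 6: 32 < 69 holds -> i = 32 * 2 = 64, sm = 63 + 64 = 127.
Iteration 7: 64 < 69 holds -> i = 64 * 2 = 128, sm = 127 + 128 = 255.
Iteration 8: 128 < 69 fails; recursion stops.
SUM(sm) = 1 + 3 + 7 + 15 + 31 + 63 + 127 + 255 = 502.

502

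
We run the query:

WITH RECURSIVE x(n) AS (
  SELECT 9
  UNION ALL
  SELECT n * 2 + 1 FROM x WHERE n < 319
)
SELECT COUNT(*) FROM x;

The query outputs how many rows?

Base: n=9.
Iteration 1: 9 < 319 holds -> n = 9 * 2 + 1 = 19.
Iteration 2: 19 < 319 holds -> n = 19 * 2 + 1 = 39.
Iteration 3: 39 < 319 holds -> n = 39 * 2 + 1 = 79.
Iteration 4: 79 < 319 holds -> n = 79 * 2 + 1 = 159.
Iteration 5: 159 < 319 holds -> n = 159 * 2 + 1 = 319.
Iteration 6: 319 < 319 fails; recursion stops.
Total rows emitted: 6.

6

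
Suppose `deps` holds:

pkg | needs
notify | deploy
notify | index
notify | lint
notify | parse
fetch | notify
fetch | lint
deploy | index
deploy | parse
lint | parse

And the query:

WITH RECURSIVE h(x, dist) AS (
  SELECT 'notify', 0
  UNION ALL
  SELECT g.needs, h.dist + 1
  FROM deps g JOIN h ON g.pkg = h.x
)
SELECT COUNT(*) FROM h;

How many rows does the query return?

Base: (notify, dist=0).
Iteration 1: edges from {notify} -> (deploy, dist=1), (index, dist=1), (lint, dist=1), (parse, dist=1).
Iteration 2: edges from {deploy,index,lint,parse} -> (index, dist=2), (parse, dist=2) x2. [UNION ALL keeps all 3 new rows, including repeats]
Iteration 3: no outgoing edges from {index,parse}; recursion stops.
Total rows emitted: 8.

8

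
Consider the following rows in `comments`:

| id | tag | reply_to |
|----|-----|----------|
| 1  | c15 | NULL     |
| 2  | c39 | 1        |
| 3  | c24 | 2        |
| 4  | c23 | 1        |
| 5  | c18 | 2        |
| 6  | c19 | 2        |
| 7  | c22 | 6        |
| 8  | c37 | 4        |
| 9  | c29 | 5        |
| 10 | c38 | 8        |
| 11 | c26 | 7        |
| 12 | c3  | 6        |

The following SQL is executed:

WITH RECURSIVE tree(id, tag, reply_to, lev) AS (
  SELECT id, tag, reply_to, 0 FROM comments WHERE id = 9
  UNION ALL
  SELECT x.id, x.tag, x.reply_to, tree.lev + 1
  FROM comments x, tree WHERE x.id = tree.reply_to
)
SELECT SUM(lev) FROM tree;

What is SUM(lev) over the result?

6

Base: id=9 (c29), reply_to=5, lev 0.
Iteration 1: join on id=5 -> c18 (id 5, reply_to=2, lev 1).
Iteration 2: join on id=2 -> c39 (id 2, reply_to=1, lev 2).
Iteration 3: join on id=1 -> c15 (id 1, reply_to=NULL, lev 3).
Iteration 4: reply_to is NULL; no match; recursion stops.
SUM(lev) = 0 + 1 + 2 + 3 = 6.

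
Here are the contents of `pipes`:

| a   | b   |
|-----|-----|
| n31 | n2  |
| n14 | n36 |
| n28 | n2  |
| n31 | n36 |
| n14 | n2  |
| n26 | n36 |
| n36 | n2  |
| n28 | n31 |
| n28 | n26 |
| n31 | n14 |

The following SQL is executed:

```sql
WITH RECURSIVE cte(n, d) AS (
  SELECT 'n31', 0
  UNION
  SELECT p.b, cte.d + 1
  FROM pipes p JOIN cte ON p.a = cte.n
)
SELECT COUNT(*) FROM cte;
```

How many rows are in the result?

7

Base: (n31, d=0).
Iteration 1: edges from {n31} -> (n14, d=1), (n2, d=1), (n36, d=1).
Iteration 2: edges from {n14,n2,n36} -> (n2, d=2), (n36, d=2). [UNION drops 1 duplicate row(s)]
Iteration 3: edges from {n2,n36} -> (n2, d=3).
Iteration 4: no outgoing edges from {n2}; recursion stops.
Total rows emitted: 7.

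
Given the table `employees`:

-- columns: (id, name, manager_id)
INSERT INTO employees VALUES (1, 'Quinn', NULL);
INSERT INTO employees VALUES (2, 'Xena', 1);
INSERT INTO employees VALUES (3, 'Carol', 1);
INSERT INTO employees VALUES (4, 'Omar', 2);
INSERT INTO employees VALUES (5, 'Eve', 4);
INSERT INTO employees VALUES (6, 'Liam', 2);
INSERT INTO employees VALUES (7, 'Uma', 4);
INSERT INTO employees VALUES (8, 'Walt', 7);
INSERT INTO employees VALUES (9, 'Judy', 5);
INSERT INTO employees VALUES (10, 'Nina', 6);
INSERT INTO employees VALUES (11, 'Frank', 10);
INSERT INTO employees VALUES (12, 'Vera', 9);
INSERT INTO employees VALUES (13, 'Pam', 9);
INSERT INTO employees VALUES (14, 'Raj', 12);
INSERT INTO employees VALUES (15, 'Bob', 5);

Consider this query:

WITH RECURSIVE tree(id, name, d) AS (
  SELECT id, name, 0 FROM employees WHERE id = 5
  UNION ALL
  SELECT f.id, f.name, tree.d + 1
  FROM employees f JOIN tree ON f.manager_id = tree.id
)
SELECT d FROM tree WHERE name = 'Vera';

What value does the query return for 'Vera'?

2

Base: id=5 (Eve) at d 0.
Iteration 1: rows with manager_id in {5} -> Judy (id 9, d 1), Bob (id 15, d 1).
Iteration 2: rows with manager_id in {9,15} -> Vera (id 12, d 2), Pam (id 13, d 2).
Iteration 3: rows with manager_id in {12,13} -> Raj (id 14, d 3).
Iteration 4: no rows with manager_id in {14}; recursion stops.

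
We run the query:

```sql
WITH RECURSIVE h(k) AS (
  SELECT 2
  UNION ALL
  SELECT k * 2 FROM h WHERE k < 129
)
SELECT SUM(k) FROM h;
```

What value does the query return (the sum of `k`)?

Base: k=2.
Iteration 1: 2 < 129 holds -> k = 2 * 2 = 4.
Iteration 2: 4 < 129 holds -> k = 4 * 2 = 8.
Iteration 3: 8 < 129 holds -> k = 8 * 2 = 16.
Iteration 4: 16 < 129 holds -> k = 16 * 2 = 32.
Iteration 5: 32 < 129 holds -> k = 32 * 2 = 64.
Iteration 6: 64 < 129 holds -> k = 64 * 2 = 128.
Iteration 7: 128 < 129 holds -> k = 128 * 2 = 256.
Iteration 8: 256 < 129 fails; recursion stops.
SUM(k) = 2 + 4 + 8 + 16 + 32 + 64 + 128 + 256 = 510.

510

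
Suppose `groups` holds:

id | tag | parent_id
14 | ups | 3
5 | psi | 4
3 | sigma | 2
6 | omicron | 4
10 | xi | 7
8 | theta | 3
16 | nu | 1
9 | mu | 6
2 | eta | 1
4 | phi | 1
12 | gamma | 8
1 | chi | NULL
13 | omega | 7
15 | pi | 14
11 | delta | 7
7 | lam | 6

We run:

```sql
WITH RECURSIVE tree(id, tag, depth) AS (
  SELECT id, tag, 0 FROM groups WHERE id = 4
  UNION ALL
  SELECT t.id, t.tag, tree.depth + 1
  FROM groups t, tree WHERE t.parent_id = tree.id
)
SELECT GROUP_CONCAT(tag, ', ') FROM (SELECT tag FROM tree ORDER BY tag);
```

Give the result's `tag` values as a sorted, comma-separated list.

delta, lam, mu, omega, omicron, phi, psi, xi

Base: id=4 (phi) at depth 0.
Iteration 1: rows with parent_id in {4} -> psi (id 5, depth 1), omicron (id 6, depth 1).
Iteration 2: rows with parent_id in {5,6} -> lam (id 7, depth 2), mu (id 9, depth 2).
Iteration 3: rows with parent_id in {7,9} -> xi (id 10, depth 3), delta (id 11, depth 3), omega (id 13, depth 3).
Iteration 4: no rows with parent_id in {10,11,13}; recursion stops.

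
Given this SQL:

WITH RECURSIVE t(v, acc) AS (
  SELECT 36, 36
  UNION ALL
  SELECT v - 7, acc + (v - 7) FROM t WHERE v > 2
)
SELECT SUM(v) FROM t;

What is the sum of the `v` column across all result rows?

Base: v=36, acc=36.
Iteration 1: 36 > 2 holds -> v = 36 - 7 = 29, acc = 36 + 29 = 65.
Iteration 2: 29 > 2 holds -> v = 29 - 7 = 22, acc = 65 + 22 = 87.
Iteration 3: 22 > 2 holds -> v = 22 - 7 = 15, acc = 87 + 15 = 102.
Iteration 4: 15 > 2 holds -> v = 15 - 7 = 8, acc = 102 + 8 = 110.
Iteration 5: 8 > 2 holds -> v = 8 - 7 = 1, acc = 110 + 1 = 111.
Iteration 6: 1 > 2 fails; recursion stops.
SUM(v) = 36 + 29 + 22 + 15 + 8 + 1 = 111.

111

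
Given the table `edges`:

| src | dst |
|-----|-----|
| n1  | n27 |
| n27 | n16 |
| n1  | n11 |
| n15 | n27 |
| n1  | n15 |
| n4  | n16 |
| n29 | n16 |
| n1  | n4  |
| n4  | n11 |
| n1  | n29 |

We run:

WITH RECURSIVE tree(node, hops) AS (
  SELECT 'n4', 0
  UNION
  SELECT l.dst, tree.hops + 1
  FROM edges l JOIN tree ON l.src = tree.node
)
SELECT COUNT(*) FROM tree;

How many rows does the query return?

3

Base: (n4, hops=0).
Iteration 1: edges from {n4} -> (n11, hops=1), (n16, hops=1).
Iteration 2: no outgoing edges from {n11,n16}; recursion stops.
Total rows emitted: 3.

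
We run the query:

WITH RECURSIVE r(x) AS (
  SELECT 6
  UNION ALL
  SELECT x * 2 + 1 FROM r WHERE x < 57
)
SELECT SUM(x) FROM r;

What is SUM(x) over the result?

212

Base: x=6.
Iteration 1: 6 < 57 holds -> x = 6 * 2 + 1 = 13.
Iteration 2: 13 < 57 holds -> x = 13 * 2 + 1 = 27.
Iteration 3: 27 < 57 holds -> x = 27 * 2 + 1 = 55.
Iteration 4: 55 < 57 holds -> x = 55 * 2 + 1 = 111.
Iteration 5: 111 < 57 fails; recursion stops.
SUM(x) = 6 + 13 + 27 + 55 + 111 = 212.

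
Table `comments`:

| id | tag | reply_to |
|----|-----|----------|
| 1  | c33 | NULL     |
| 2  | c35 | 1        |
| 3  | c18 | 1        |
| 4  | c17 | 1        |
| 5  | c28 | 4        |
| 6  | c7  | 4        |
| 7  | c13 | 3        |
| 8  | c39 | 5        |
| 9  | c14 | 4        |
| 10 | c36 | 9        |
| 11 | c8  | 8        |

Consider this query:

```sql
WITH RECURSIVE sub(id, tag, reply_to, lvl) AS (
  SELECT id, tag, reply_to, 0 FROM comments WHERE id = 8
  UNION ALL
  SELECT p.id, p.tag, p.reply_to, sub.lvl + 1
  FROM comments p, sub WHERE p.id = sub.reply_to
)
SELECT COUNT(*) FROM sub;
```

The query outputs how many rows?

4

Base: id=8 (c39), reply_to=5, lvl 0.
Iteration 1: join on id=5 -> c28 (id 5, reply_to=4, lvl 1).
Iteration 2: join on id=4 -> c17 (id 4, reply_to=1, lvl 2).
Iteration 3: join on id=1 -> c33 (id 1, reply_to=NULL, lvl 3).
Iteration 4: reply_to is NULL; no match; recursion stops.
Total rows emitted: 4.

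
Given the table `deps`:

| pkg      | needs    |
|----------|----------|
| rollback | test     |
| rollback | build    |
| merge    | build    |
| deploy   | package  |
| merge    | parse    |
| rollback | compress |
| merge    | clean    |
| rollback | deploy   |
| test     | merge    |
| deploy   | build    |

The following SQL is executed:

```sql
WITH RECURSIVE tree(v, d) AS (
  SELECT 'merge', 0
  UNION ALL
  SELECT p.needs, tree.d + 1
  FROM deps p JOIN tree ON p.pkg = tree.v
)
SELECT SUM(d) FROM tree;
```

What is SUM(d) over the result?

3

Base: (merge, d=0).
Iteration 1: edges from {merge} -> (build, d=1), (clean, d=1), (parse, d=1).
Iteration 2: no outgoing edges from {build,clean,parse}; recursion stops.
SUM(d) = 0 + 1 + 1 + 1 = 3.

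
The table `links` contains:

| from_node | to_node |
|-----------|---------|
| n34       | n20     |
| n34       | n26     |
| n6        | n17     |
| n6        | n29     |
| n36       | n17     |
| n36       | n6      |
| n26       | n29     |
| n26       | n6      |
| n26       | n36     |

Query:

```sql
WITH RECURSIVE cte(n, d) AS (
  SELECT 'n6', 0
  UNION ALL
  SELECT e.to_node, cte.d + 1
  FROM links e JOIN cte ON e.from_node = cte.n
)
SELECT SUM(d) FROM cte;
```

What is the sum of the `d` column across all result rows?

Base: (n6, d=0).
Iteration 1: edges from {n6} -> (n17, d=1), (n29, d=1).
Iteration 2: no outgoing edges from {n17,n29}; recursion stops.
SUM(d) = 0 + 1 + 1 = 2.

2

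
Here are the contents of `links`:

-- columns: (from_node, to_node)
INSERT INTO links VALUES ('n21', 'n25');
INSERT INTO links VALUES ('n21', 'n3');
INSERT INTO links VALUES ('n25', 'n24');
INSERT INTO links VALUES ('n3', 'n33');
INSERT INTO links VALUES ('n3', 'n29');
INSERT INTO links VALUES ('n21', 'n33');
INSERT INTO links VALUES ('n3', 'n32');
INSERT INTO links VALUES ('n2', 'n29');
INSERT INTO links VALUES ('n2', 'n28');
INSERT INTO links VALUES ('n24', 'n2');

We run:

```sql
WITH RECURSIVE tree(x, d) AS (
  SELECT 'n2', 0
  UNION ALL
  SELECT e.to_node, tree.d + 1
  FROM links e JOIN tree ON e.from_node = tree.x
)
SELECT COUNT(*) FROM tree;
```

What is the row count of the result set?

Base: (n2, d=0).
Iteration 1: edges from {n2} -> (n28, d=1), (n29, d=1).
Iteration 2: no outgoing edges from {n28,n29}; recursion stops.
Total rows emitted: 3.

3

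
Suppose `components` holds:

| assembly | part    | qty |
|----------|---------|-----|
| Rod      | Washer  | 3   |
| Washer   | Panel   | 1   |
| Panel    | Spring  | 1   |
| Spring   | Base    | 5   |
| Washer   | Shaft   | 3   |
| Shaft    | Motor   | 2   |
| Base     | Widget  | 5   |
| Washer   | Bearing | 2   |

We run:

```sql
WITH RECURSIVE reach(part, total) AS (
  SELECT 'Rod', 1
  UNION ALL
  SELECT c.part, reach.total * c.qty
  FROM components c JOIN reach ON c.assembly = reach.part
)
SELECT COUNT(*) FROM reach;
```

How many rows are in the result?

9

Base: (Rod, total=1).
Iteration 1: components of {Rod} -> Washer = 1*3 = 3.
Iteration 2: components of {Washer} -> Bearing = 3*2 = 6, Panel = 3*1 = 3, Shaft = 3*3 = 9.
Iteration 3: components of {Bearing,Panel,Shaft} -> Motor = 9*2 = 18, Spring = 3*1 = 3.
Iteration 4: components of {Motor,Spring} -> Base = 3*5 = 15.
Iteration 5: components of {Base} -> Widget = 15*5 = 75.
Iteration 6: no further components; recursion stops.
Total rows emitted: 9.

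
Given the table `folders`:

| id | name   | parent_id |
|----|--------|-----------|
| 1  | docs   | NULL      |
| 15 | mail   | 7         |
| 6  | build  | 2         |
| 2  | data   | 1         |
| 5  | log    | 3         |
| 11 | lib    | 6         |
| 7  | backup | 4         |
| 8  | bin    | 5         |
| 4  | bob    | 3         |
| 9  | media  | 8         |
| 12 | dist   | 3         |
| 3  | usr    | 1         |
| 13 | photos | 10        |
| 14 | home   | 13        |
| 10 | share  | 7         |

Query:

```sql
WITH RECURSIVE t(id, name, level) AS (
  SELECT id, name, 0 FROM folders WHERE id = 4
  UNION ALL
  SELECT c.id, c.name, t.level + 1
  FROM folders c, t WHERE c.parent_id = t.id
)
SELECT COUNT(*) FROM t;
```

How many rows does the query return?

6

Base: id=4 (bob) at level 0.
Iteration 1: rows with parent_id in {4} -> backup (id 7, level 1).
Iteration 2: rows with parent_id in {7} -> share (id 10, level 2), mail (id 15, level 2).
Iteration 3: rows with parent_id in {10,15} -> photos (id 13, level 3).
Iteration 4: rows with parent_id in {13} -> home (id 14, level 4).
Iteration 5: no rows with parent_id in {14}; recursion stops.
Total rows emitted: 6.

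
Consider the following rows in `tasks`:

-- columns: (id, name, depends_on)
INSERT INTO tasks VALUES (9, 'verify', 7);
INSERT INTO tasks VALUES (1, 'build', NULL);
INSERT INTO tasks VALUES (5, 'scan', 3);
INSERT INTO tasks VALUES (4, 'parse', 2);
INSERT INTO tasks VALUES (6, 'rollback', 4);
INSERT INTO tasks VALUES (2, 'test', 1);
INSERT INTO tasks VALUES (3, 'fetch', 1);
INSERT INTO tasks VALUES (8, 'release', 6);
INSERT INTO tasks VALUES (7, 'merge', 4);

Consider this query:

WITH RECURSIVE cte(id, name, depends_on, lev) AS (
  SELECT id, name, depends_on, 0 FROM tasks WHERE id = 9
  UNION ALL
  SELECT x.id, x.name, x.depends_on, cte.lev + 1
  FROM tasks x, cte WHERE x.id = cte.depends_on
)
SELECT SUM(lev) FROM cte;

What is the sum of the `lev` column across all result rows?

Base: id=9 (verify), depends_on=7, lev 0.
Iteration 1: join on id=7 -> merge (id 7, depends_on=4, lev 1).
Iteration 2: join on id=4 -> parse (id 4, depends_on=2, lev 2).
Iteration 3: join on id=2 -> test (id 2, depends_on=1, lev 3).
Iteration 4: join on id=1 -> build (id 1, depends_on=NULL, lev 4).
Iteration 5: depends_on is NULL; no match; recursion stops.
SUM(lev) = 0 + 1 + 2 + 3 + 4 = 10.

10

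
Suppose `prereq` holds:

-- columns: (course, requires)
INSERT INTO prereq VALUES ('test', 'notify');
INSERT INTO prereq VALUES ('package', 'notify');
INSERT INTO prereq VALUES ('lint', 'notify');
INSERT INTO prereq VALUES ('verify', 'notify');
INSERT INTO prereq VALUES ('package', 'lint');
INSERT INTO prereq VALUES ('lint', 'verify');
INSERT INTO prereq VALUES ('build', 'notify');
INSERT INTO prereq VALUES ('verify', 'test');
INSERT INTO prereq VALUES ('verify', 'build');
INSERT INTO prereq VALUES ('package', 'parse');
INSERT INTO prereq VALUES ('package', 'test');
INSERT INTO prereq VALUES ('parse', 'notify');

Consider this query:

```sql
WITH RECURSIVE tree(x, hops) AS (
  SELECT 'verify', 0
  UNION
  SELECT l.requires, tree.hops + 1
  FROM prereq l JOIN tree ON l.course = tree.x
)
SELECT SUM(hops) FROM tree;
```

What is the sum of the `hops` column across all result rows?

5

Base: (verify, hops=0).
Iteration 1: edges from {verify} -> (build, hops=1), (notify, hops=1), (test, hops=1).
Iteration 2: edges from {build,notify,test} -> (notify, hops=2). [UNION drops 1 duplicate row(s)]
Iteration 3: no outgoing edges from {notify}; recursion stops.
SUM(hops) = 0 + 1 + 1 + 1 + 2 = 5.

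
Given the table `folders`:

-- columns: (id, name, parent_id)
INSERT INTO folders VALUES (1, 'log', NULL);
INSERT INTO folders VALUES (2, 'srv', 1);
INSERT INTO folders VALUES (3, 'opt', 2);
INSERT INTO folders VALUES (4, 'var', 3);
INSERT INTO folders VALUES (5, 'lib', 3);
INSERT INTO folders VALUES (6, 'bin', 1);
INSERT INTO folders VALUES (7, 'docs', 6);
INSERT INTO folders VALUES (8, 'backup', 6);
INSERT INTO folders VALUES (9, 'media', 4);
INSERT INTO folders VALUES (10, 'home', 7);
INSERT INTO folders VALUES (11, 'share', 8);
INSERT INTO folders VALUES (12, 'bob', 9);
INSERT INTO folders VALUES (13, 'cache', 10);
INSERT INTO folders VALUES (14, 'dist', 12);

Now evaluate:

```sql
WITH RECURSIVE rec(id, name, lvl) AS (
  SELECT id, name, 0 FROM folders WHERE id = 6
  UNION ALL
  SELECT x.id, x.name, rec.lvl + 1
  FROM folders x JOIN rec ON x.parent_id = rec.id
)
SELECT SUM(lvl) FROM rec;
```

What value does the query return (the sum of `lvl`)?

Base: id=6 (bin) at lvl 0.
Iteration 1: rows with parent_id in {6} -> docs (id 7, lvl 1), backup (id 8, lvl 1).
Iteration 2: rows with parent_id in {7,8} -> home (id 10, lvl 2), share (id 11, lvl 2).
Iteration 3: rows with parent_id in {10,11} -> cache (id 13, lvl 3).
Iteration 4: no rows with parent_id in {13}; recursion stops.
SUM(lvl) = 0 + 1 + 1 + 2 + 2 + 3 = 9.

9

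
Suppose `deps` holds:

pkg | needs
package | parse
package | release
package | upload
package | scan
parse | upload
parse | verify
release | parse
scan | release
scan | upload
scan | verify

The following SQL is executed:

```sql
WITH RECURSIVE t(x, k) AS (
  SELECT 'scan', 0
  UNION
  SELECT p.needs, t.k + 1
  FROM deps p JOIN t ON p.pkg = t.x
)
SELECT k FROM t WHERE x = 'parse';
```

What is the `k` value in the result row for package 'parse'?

2

Base: (scan, k=0).
Iteration 1: edges from {scan} -> (release, k=1), (upload, k=1), (verify, k=1).
Iteration 2: edges from {release,upload,verify} -> (parse, k=2).
Iteration 3: edges from {parse} -> (upload, k=3), (verify, k=3).
Iteration 4: no outgoing edges from {upload,verify}; recursion stops.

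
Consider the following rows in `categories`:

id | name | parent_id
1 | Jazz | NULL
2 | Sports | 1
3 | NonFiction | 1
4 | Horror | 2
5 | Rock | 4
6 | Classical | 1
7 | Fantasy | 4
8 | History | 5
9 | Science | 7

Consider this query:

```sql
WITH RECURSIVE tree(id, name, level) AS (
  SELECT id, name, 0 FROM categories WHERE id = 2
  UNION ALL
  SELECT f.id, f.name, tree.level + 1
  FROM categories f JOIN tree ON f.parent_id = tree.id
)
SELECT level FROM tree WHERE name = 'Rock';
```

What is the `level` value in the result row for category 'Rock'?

Base: id=2 (Sports) at level 0.
Iteration 1: rows with parent_id in {2} -> Horror (id 4, level 1).
Iteration 2: rows with parent_id in {4} -> Rock (id 5, level 2), Fantasy (id 7, level 2).
Iteration 3: rows with parent_id in {5,7} -> History (id 8, level 3), Science (id 9, level 3).
Iteration 4: no rows with parent_id in {8,9}; recursion stops.

2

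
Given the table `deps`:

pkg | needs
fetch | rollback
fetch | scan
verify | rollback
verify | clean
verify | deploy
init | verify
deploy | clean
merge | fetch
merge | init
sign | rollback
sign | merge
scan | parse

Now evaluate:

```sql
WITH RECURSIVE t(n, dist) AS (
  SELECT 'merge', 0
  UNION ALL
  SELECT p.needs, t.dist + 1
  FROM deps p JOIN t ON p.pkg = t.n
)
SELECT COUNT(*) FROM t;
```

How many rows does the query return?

Base: (merge, dist=0).
Iteration 1: edges from {merge} -> (fetch, dist=1), (init, dist=1).
Iteration 2: edges from {fetch,init} -> (rollback, dist=2), (scan, dist=2), (verify, dist=2).
Iteration 3: edges from {rollback,scan,verify} -> (clean, dist=3), (deploy, dist=3), (parse, dist=3), (rollback, dist=3).
Iteration 4: edges from {clean,deploy,parse,rollback} -> (clean, dist=4).
Iteration 5: no outgoing edges from {clean}; recursion stops.
Total rows emitted: 11.

11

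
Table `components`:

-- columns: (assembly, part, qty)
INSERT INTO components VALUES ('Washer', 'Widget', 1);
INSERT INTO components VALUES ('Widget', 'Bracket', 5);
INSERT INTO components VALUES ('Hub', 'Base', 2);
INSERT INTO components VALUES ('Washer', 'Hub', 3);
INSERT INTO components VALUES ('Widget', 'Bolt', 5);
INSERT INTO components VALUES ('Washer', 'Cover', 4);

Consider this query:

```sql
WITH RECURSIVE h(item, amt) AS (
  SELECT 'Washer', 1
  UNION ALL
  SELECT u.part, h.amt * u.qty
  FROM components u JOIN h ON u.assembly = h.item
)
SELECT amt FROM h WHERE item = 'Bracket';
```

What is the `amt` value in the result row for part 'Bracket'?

5

Base: (Washer, amt=1).
Iteration 1: components of {Washer} -> Cover = 1*4 = 4, Hub = 1*3 = 3, Widget = 1*1 = 1.
Iteration 2: components of {Cover,Hub,Widget} -> Base = 3*2 = 6, Bolt = 1*5 = 5, Bracket = 1*5 = 5.
Iteration 3: no further components; recursion stops.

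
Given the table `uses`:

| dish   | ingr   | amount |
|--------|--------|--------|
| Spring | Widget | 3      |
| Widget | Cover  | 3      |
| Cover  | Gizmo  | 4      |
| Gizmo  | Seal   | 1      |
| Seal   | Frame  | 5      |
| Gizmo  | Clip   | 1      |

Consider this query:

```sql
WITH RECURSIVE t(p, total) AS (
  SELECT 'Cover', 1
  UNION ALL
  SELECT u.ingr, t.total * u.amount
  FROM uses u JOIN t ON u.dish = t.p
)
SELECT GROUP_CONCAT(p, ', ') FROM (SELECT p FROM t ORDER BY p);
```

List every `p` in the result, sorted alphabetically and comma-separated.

Clip, Cover, Frame, Gizmo, Seal

Base: (Cover, total=1).
Iteration 1: components of {Cover} -> Gizmo = 1*4 = 4.
Iteration 2: components of {Gizmo} -> Clip = 4*1 = 4, Seal = 4*1 = 4.
Iteration 3: components of {Clip,Seal} -> Frame = 4*5 = 20.
Iteration 4: no further components; recursion stops.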